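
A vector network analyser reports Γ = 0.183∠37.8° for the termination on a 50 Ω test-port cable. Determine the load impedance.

Z_L = Z_0·(1 + Γ)/(1 − Γ) = 50·(1.14 + j0.112)/(0.855 − j0.112)

Z_L ≈ 64.9 + j15.1 Ω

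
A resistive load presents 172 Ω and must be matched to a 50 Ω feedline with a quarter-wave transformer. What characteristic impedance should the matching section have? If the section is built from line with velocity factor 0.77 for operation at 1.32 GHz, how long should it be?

Z_qwt ≈ 92.7 Ω; length ≈ 4.38 cm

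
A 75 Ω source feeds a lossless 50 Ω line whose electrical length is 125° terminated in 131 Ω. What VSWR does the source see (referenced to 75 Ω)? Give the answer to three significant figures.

tan(βl) = -1.43
Z_in = Z_0·(Z_L + jZ_0·tanβl)/(Z_0 + jZ_L·tanβl) = 26.5 + j27.9 Ω
Γ_s = (Z_in − Z_s)/(Z_in + Z_s) = (-48.5 + j27.9)/(102 + j27.9), |Γ_s| = 0.531
VSWR = (1 + |Γ_s|)/(1 − |Γ_s|)

VSWR ≈ 3.26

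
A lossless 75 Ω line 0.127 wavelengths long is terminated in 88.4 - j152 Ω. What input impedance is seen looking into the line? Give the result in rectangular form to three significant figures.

Z_in ≈ 16.6 − j30.9 Ω

βl = 2π × 0.127 = 45.7°
tan(βl) = tan(45.7°) = 1.03
Z_in = Z_0·(Z_L + jZ_0·tanβl)/(Z_0 + jZ_L·tanβl)
     = 75·(88.4 − j75.1)/(231 + j90.7)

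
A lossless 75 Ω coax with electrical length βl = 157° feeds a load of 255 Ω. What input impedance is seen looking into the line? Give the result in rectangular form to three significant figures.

tan(βl) = tan(157°) = -0.424
Z_in = Z_0·(Z_L + jZ_0·tanβl)/(Z_0 + jZ_L·tanβl)
     = 75·(255 − j31.8)/(75 − j108)

Z_in ≈ 97.6 + j109 Ω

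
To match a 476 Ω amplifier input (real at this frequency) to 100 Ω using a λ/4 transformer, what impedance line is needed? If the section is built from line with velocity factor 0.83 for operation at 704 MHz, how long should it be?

Z_qwt ≈ 218 Ω; length ≈ 8.84 cm

Z_qwt = √(Z_0·R_L) = √(100 × 476) = √47600
λ = 0.83·c/f = 0.354 m, so l = λ/4 = 0.0884 m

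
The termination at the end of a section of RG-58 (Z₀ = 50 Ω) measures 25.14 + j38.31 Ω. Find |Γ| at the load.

|Γ| ≈ 0.541

Γ = (Z_L − Z_0)/(Z_L + Z_0) = (-24.86 + j38.31)/(75.14 + j38.31)
|Γ| = 45.7/84.3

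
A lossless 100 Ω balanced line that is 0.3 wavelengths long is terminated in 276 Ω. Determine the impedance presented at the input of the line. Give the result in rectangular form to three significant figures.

Z_in ≈ 39.5 + j27.8 Ω

βl = 2π × 0.3 = 108°
tan(βl) = tan(108°) = -3.08
Z_in = Z_0·(Z_L + jZ_0·tanβl)/(Z_0 + jZ_L·tanβl)
     = 100·(276 − j308)/(100 − j849)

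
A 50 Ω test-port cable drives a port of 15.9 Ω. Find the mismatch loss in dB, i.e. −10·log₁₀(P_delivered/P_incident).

mismatch loss ≈ 1.35 dB

Γ = (15.9 − 50)/(15.9 + 50) = -0.517
|Γ|² = 0.268, so P_del/P_inc = 1 − |Γ|² = 0.732
ML = −10·log₁₀(1 − |Γ|²)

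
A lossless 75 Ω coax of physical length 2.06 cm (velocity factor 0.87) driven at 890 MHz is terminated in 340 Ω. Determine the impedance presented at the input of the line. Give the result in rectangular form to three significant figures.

Z_in ≈ 74.4 − j124 Ω

λ = v/f = 0.87·c / 890 MHz = 0.293 m
βl = 2π·l/λ = 2π × 0.0702 = 25.3°
tan(βl) = tan(25.3°) = 0.472
Z_in = Z_0·(Z_L + jZ_0·tanβl)/(Z_0 + jZ_L·tanβl)
     = 75·(340 + j35.4)/(75 + j161)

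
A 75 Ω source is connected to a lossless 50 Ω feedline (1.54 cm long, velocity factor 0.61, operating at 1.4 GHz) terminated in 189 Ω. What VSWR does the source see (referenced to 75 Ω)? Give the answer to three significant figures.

VSWR ≈ 4

λ = v/f = 0.61·c / 1.4 GHz = 0.131 m
βl = 2π·l/λ = 2π × 0.118 = 42.4°
tan(βl) = 0.914
Z_in = Z_0·(Z_L + jZ_0·tanβl)/(Z_0 + jZ_L·tanβl) = 26.8 − j47 Ω
Γ_s = (Z_in − Z_s)/(Z_in + Z_s) = (-48.2 − j47)/(102 − j47), |Γ_s| = 0.6
VSWR = (1 + |Γ_s|)/(1 − |Γ_s|)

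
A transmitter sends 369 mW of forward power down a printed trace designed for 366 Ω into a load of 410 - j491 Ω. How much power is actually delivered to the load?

|Γ| = |(44 − j491)/(776 − j491)| = 0.537
|Γ|² = 0.288
P_refl = |Γ|²·P_inc = 106 mW, P_del = (1 − |Γ|²)·P_inc = 263 mW

P_delivered ≈ 263 mW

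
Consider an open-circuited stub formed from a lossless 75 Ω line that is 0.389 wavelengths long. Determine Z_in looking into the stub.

βl = 2π × 0.389 = 140°
tan(βl) = -0.838
For an open-circuited stub, Z_in = −jZ_0·cot(βl) = −jZ_0/tan(βl)

Z_in ≈ +j89.5 Ω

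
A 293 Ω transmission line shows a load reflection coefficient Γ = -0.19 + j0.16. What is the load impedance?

Z_L = Z_0·(1 + Γ)/(1 − Γ) = 293·(0.81 + j0.16)/(1.19 − j0.16)

Z_L ≈ 191 + j65 Ω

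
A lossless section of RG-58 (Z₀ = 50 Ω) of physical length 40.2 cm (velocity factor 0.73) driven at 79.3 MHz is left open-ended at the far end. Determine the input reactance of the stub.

X_in ≈ -38.5 Ω (capacitive)

λ = v/f = 0.73·c / 79.3 MHz = 2.76 m
βl = 2π·l/λ = 2π × 0.146 = 52.4°
tan(βl) = 1.3
For an open-ended stub, Z_in = −jZ_0·cot(βl) = −jZ_0/tan(βl)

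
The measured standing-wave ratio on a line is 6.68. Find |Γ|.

|Γ| = (S − 1)/(S + 1) = (6.68 − 1)/(6.68 + 1) = 5.68/7.68

|Γ| ≈ 0.74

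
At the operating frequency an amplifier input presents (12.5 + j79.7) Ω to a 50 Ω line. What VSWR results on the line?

Γ = (Z_L − Z_0)/(Z_L + Z_0) = (-37.5 + j79.7)/(62.5 + j79.7)
|Γ| = 88.1/101 = 0.87
VSWR = (1 + |Γ|)/(1 − |Γ|) = 1.87/0.13

VSWR ≈ 14.3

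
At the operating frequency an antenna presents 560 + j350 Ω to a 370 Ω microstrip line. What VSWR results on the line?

VSWR ≈ 2.34

Γ = (Z_L − Z_0)/(Z_L + Z_0) = (190 + j350)/(930 + j350)
|Γ| = 398/994 = 0.401
VSWR = (1 + |Γ|)/(1 − |Γ|) = 1.4/0.599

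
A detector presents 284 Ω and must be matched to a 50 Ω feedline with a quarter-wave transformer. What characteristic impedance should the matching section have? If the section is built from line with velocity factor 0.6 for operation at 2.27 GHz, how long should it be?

Z_qwt = √(Z_0·R_L) = √(50 × 284) = √14200
λ = 0.6·c/f = 0.0793 m, so l = λ/4 = 0.0198 m

Z_qwt ≈ 119 Ω; length ≈ 1.98 cm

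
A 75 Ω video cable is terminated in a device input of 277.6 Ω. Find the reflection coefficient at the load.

Γ = 0.575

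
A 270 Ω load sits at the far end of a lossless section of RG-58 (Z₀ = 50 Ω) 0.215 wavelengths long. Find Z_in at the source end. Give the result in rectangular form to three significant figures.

βl = 2π × 0.215 = 77.4°
tan(βl) = tan(77.4°) = 4.47
Z_in = Z_0·(Z_L + jZ_0·tanβl)/(Z_0 + jZ_L·tanβl)
     = 50·(270 + j224)/(50 + j1210)

Z_in ≈ 9.71 − j10.8 Ω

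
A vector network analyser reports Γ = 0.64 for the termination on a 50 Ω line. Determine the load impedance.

Z_L ≈ 228 Ω

Z_L = Z_0·(1 + Γ)/(1 − Γ) = 50·(1.64)/(0.36)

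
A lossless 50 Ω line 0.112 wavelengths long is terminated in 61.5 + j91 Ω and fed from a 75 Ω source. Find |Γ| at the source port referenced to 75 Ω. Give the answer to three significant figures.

|Γ| ≈ 0.546

βl = 2π × 0.112 = 40.3°
tan(βl) = 0.849
Z_in = Z_0·(Z_L + jZ_0·tanβl)/(Z_0 + jZ_L·tanβl) = 76.3 − j98.7 Ω
Γ_s = (Z_in − Z_s)/(Z_in + Z_s) = (1.32 − j98.7)/(151 − j98.7), |Γ_s| = 0.546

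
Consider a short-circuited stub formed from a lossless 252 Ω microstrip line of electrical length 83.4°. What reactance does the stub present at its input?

X_in ≈ 2180 Ω (inductive)

tan(βl) = 8.64
For a short-circuited stub, Z_in = jZ_0·tan(βl)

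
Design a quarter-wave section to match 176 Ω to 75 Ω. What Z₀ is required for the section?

Z_qwt = √(Z_0·R_L) = √(75 × 176) = √13200

Z_qwt ≈ 115 Ω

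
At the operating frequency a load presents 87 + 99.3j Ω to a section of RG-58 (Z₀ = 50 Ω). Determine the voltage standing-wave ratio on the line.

VSWR ≈ 4.35

Γ = (Z_L − Z_0)/(Z_L + Z_0) = (37 + j99.3)/(137 + j99.3)
|Γ| = 106/169 = 0.626
VSWR = (1 + |Γ|)/(1 − |Γ|) = 1.63/0.374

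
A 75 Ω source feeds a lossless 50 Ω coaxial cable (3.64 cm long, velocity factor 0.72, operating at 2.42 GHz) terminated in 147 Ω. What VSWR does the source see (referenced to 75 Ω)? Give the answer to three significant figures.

λ = v/f = 0.72·c / 2.42 GHz = 0.0893 m
βl = 2π·l/λ = 2π × 0.408 = 147°
tan(βl) = -0.654
Z_in = Z_0·(Z_L + jZ_0·tanβl)/(Z_0 + jZ_L·tanβl) = 44.7 + j53.2 Ω
Γ_s = (Z_in − Z_s)/(Z_in + Z_s) = (-30.3 + j53.2)/(120 + j53.2), |Γ_s| = 0.468
VSWR = (1 + |Γ_s|)/(1 − |Γ_s|)

VSWR ≈ 2.76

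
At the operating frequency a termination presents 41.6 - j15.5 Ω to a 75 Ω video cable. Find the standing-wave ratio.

VSWR ≈ 1.91

Γ = (Z_L − Z_0)/(Z_L + Z_0) = (-33.4 − j15.5)/(116.6 − j15.5)
|Γ| = 36.8/118 = 0.313
VSWR = (1 + |Γ|)/(1 − |Γ|) = 1.31/0.687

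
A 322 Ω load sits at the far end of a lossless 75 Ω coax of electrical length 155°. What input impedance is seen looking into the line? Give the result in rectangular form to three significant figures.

Z_in ≈ 78.3 + j122 Ω

tan(βl) = tan(155°) = -0.466
Z_in = Z_0·(Z_L + jZ_0·tanβl)/(Z_0 + jZ_L·tanβl)
     = 75·(322 − j35)/(75 − j150)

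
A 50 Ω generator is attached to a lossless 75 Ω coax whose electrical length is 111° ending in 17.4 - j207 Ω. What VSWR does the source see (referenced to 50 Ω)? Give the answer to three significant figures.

VSWR ≈ 38.2

tan(βl) = -2.61
Z_in = Z_0·(Z_L + jZ_0·tanβl)/(Z_0 + jZ_L·tanβl) = 3.5 + j64.7 Ω
Γ_s = (Z_in − Z_s)/(Z_in + Z_s) = (-46.5 + j64.7)/(53.5 + j64.7), |Γ_s| = 0.949
VSWR = (1 + |Γ_s|)/(1 − |Γ_s|)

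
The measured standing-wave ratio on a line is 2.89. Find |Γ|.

|Γ| ≈ 0.486

|Γ| = (S − 1)/(S + 1) = (2.89 − 1)/(2.89 + 1) = 1.89/3.89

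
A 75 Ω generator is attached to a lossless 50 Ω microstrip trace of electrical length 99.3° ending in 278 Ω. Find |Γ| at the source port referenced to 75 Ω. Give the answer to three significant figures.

|Γ| ≈ 0.783

tan(βl) = -6.11
Z_in = Z_0·(Z_L + jZ_0·tanβl)/(Z_0 + jZ_L·tanβl) = 9.23 + j7.92 Ω
Γ_s = (Z_in − Z_s)/(Z_in + Z_s) = (-65.8 + j7.92)/(84.2 + j7.92), |Γ_s| = 0.783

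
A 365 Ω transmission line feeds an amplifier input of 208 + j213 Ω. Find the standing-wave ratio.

VSWR ≈ 2.53

Γ = (Z_L − Z_0)/(Z_L + Z_0) = (-157 + j213)/(573 + j213)
|Γ| = 265/611 = 0.433
VSWR = (1 + |Γ|)/(1 − |Γ|) = 1.43/0.567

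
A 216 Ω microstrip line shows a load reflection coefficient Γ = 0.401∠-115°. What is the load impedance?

Z_L = Z_0·(1 + Γ)/(1 − Γ) = 216·(0.831 − j0.363)/(1.17 + j0.363)

Z_L ≈ 121 − j105 Ω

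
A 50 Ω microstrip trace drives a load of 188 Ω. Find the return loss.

Γ = (188 − 50)/(188 + 50) = 0.58
RL = −20·log₁₀|Γ| = −20·log₁₀(0.58)

RL ≈ 4.73 dB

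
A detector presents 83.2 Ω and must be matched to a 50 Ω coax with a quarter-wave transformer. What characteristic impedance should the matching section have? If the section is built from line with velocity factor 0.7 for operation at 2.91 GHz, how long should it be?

Z_qwt ≈ 64.5 Ω; length ≈ 1.8 cm

Z_qwt = √(Z_0·R_L) = √(50 × 83.2) = √4160
λ = 0.7·c/f = 0.0722 m, so l = λ/4 = 0.018 m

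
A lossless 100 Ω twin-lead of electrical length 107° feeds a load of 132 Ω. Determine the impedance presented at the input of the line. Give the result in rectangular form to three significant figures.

Z_in ≈ 78.6 + j12.4 Ω

tan(βl) = tan(107°) = -3.27
Z_in = Z_0·(Z_L + jZ_0·tanβl)/(Z_0 + jZ_L·tanβl)
     = 100·(132 − j327)/(100 − j432)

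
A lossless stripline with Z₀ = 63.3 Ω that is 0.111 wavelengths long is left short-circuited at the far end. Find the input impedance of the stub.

βl = 2π × 0.111 = 40°
tan(βl) = 0.838
For a short-circuited stub, Z_in = jZ_0·tan(βl)

Z_in ≈ +j53 Ω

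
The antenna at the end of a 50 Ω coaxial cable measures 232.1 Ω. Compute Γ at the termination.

Γ = 0.646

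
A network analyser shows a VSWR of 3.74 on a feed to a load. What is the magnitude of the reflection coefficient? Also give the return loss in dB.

|Γ| = (S − 1)/(S + 1) = (3.74 − 1)/(3.74 + 1) = 2.74/4.74
RL = −20·log₁₀|Γ| = −20·log₁₀(0.578)

|Γ| ≈ 0.578; return loss ≈ 4.76 dB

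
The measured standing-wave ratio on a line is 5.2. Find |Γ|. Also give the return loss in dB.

|Γ| = (S − 1)/(S + 1) = (5.2 − 1)/(5.2 + 1) = 4.2/6.2
RL = −20·log₁₀|Γ| = −20·log₁₀(0.677)

|Γ| ≈ 0.677; return loss ≈ 3.38 dB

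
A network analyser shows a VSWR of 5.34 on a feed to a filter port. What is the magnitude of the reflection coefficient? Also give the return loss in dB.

|Γ| ≈ 0.685; return loss ≈ 3.29 dB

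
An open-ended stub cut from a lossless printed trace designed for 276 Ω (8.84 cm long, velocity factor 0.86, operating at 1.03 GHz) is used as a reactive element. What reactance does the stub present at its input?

λ = v/f = 0.86·c / 1.03 GHz = 0.25 m
βl = 2π·l/λ = 2π × 0.353 = 127°
tan(βl) = -1.32
For an open-ended stub, Z_in = −jZ_0·cot(βl) = −jZ_0/tan(βl)

X_in ≈ 208 Ω (inductive)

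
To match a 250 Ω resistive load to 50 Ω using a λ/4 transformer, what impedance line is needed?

Z_qwt = √(Z_0·R_L) = √(50 × 250) = √12500

Z_qwt ≈ 112 Ω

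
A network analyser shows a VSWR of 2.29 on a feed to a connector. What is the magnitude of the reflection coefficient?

|Γ| = (S − 1)/(S + 1) = (2.29 − 1)/(2.29 + 1) = 1.29/3.29

|Γ| ≈ 0.392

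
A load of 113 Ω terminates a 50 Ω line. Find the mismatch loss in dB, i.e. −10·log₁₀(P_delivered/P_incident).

mismatch loss ≈ 0.703 dB

Γ = (113 − 50)/(113 + 50) = 0.387
|Γ|² = 0.149, so P_del/P_inc = 1 − |Γ|² = 0.851
ML = −10·log₁₀(1 − |Γ|²)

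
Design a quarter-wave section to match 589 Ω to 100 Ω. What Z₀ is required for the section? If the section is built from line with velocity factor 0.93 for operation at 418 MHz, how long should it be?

Z_qwt = √(Z_0·R_L) = √(100 × 589) = √58900
λ = 0.93·c/f = 0.667 m, so l = λ/4 = 0.167 m

Z_qwt ≈ 243 Ω; length ≈ 16.7 cm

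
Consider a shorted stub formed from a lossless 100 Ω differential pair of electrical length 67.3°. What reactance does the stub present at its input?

tan(βl) = 2.39
For a shorted stub, Z_in = jZ_0·tan(βl)

X_in ≈ 239 Ω (inductive)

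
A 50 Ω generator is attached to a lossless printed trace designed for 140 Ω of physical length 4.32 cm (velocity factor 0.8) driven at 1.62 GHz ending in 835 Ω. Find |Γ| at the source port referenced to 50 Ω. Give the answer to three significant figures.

λ = v/f = 0.8·c / 1.62 GHz = 0.148 m
βl = 2π·l/λ = 2π × 0.292 = 105°
tan(βl) = -3.74
Z_in = Z_0·(Z_L + jZ_0·tanβl)/(Z_0 + jZ_L·tanβl) = 25.1 + j36.3 Ω
Γ_s = (Z_in − Z_s)/(Z_in + Z_s) = (-24.9 + j36.3)/(75.1 + j36.3), |Γ_s| = 0.528

|Γ| ≈ 0.528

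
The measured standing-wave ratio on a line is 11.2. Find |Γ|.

|Γ| ≈ 0.836

|Γ| = (S − 1)/(S + 1) = (11.2 − 1)/(11.2 + 1) = 10.2/12.2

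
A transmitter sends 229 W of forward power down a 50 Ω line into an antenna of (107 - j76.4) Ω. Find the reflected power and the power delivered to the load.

P_reflected ≈ 68.3 W; P_delivered ≈ 161 W

|Γ| = |(57 − j76.4)/(157 − j76.4)| = 0.546
|Γ|² = 0.298
P_refl = |Γ|²·P_inc = 68.3 W, P_del = (1 − |Γ|²)·P_inc = 161 W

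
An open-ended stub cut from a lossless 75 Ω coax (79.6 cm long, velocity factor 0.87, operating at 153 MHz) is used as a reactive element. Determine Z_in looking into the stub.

λ = v/f = 0.87·c / 153 MHz = 1.71 m
βl = 2π·l/λ = 2π × 0.467 = 168°
tan(βl) = -0.213
For an open-ended stub, Z_in = −jZ_0·cot(βl) = −jZ_0/tan(βl)

Z_in ≈ +j352 Ω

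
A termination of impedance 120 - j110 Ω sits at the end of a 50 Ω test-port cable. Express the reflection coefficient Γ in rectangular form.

Γ ≈ 0.585 − j0.268

Γ = (Z_L − Z_0)/(Z_L + Z_0) = (70 − j110)/(170 − j110)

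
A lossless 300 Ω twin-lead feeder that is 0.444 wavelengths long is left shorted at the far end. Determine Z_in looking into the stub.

βl = 2π × 0.444 = 160°
tan(βl) = -0.367
For a shorted stub, Z_in = jZ_0·tan(βl)

Z_in ≈ −j110 Ω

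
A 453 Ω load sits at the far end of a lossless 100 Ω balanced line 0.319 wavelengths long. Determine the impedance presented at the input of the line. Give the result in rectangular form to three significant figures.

βl = 2π × 0.319 = 115°
tan(βl) = tan(115°) = -2.16
Z_in = Z_0·(Z_L + jZ_0·tanβl)/(Z_0 + jZ_L·tanβl)
     = 100·(453 − j216)/(100 − j979)

Z_in ≈ 26.5 + j43.6 Ω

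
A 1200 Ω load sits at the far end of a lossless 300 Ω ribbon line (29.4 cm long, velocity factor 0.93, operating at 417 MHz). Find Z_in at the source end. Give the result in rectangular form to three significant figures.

λ = v/f = 0.93·c / 417 MHz = 0.669 m
βl = 2π·l/λ = 2π × 0.439 = 158°
tan(βl) = tan(158°) = -0.4
Z_in = Z_0·(Z_L + jZ_0·tanβl)/(Z_0 + jZ_L·tanβl)
     = 300·(1200 − j120)/(300 − j480)

Z_in ≈ 391 + j506 Ω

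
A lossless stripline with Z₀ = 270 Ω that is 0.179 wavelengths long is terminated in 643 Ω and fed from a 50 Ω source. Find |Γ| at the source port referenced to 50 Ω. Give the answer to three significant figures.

βl = 2π × 0.179 = 64.4°
tan(βl) = 2.09
Z_in = Z_0·(Z_L + jZ_0·tanβl)/(Z_0 + jZ_L·tanβl) = 134 − j102 Ω
Γ_s = (Z_in − Z_s)/(Z_in + Z_s) = (83.9 − j102)/(184 − j102), |Γ_s| = 0.629

|Γ| ≈ 0.629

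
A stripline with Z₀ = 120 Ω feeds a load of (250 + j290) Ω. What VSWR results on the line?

Γ = (Z_L − Z_0)/(Z_L + Z_0) = (130 + j290)/(370 + j290)
|Γ| = 318/470 = 0.676
VSWR = (1 + |Γ|)/(1 − |Γ|) = 1.68/0.324

VSWR ≈ 5.17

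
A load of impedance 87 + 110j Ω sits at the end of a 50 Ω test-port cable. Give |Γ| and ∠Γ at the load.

Γ = (Z_L − Z_0)/(Z_L + Z_0) = (37 + j110)/(137 + j110)
|Γ| = 116/176 = 0.661

Γ ≈ 0.661 ∠ 32.6°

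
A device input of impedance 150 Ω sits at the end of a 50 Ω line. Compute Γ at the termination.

Γ = (Z_L − Z_0)/(Z_L + Z_0) = (150 − 50)/(150 + 50) = 100/200

Γ = 0.5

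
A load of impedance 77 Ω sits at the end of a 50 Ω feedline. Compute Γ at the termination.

Γ = (Z_L − Z_0)/(Z_L + Z_0) = (77 − 50)/(77 + 50) = 27/127

Γ = 0.213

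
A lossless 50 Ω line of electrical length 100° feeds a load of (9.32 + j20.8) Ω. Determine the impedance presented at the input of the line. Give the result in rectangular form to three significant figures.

Z_in ≈ 24.9 − j70.4 Ω

tan(βl) = tan(100°) = -5.67
Z_in = Z_0·(Z_L + jZ_0·tanβl)/(Z_0 + jZ_L·tanβl)
     = 50·(9.32 − j263)/(168 − j52.9)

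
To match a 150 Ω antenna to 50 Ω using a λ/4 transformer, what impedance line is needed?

Z_qwt ≈ 86.6 Ω

Z_qwt = √(Z_0·R_L) = √(50 × 150) = √7500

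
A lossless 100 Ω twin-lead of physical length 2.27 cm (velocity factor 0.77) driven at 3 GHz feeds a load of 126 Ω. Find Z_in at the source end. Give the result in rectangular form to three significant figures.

Z_in ≈ 81.7 + j10.2 Ω

λ = v/f = 0.77·c / 3 GHz = 0.077 m
βl = 2π·l/λ = 2π × 0.295 = 106°
tan(βl) = tan(106°) = -3.46
Z_in = Z_0·(Z_L + jZ_0·tanβl)/(Z_0 + jZ_L·tanβl)
     = 100·(126 − j346)/(100 − j436)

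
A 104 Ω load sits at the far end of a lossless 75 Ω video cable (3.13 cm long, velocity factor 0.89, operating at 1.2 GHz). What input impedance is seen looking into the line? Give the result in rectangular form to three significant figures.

λ = v/f = 0.89·c / 1.2 GHz = 0.223 m
βl = 2π·l/λ = 2π × 0.141 = 50.6°
tan(βl) = tan(50.6°) = 1.22
Z_in = Z_0·(Z_L + jZ_0·tanβl)/(Z_0 + jZ_L·tanβl)
     = 75·(104 + j91.4)/(75 + j127)

Z_in ≈ 67 − j21.9 Ω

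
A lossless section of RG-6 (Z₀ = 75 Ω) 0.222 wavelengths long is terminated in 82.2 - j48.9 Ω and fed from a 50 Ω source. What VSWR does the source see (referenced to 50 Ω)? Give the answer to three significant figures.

βl = 2π × 0.222 = 79.9°
tan(βl) = 5.63
Z_in = Z_0·(Z_L + jZ_0·tanβl)/(Z_0 + jZ_L·tanβl) = 44.9 + j20.6 Ω
Γ_s = (Z_in − Z_s)/(Z_in + Z_s) = (-5.13 + j20.6)/(94.9 + j20.6), |Γ_s| = 0.219
VSWR = (1 + |Γ_s|)/(1 − |Γ_s|)

VSWR ≈ 1.56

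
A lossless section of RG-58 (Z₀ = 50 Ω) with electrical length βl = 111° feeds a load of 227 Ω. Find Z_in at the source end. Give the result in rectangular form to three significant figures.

Z_in ≈ 12.5 + j18.1 Ω

tan(βl) = tan(111°) = -2.61
Z_in = Z_0·(Z_L + jZ_0·tanβl)/(Z_0 + jZ_L·tanβl)
     = 50·(227 − j130)/(50 − j591)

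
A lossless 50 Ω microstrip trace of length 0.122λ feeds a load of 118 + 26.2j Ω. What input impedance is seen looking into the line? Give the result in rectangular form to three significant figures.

βl = 2π × 0.122 = 43.9°
tan(βl) = tan(43.9°) = 0.963
Z_in = Z_0·(Z_L + jZ_0·tanβl)/(Z_0 + jZ_L·tanβl)
     = 50·(118 + j74.3)/(24.8 + j114)

Z_in ≈ 42 − j42.8 Ω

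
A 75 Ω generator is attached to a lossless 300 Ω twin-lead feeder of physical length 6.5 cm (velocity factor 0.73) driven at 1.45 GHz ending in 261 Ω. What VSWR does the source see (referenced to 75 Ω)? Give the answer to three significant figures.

VSWR ≈ 3.68

λ = v/f = 0.73·c / 1.45 GHz = 0.151 m
βl = 2π·l/λ = 2π × 0.43 = 155°
tan(βl) = -0.468
Z_in = Z_0·(Z_L + jZ_0·tanβl)/(Z_0 + jZ_L·tanβl) = 273 − j29.3 Ω
Γ_s = (Z_in − Z_s)/(Z_in + Z_s) = (198 − j29.3)/(348 − j29.3), |Γ_s| = 0.573
VSWR = (1 + |Γ_s|)/(1 − |Γ_s|)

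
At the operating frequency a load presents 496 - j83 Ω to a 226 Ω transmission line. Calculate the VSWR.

VSWR ≈ 2.27

Γ = (Z_L − Z_0)/(Z_L + Z_0) = (270 − j83)/(722 − j83)
|Γ| = 282/727 = 0.389
VSWR = (1 + |Γ|)/(1 − |Γ|) = 1.39/0.611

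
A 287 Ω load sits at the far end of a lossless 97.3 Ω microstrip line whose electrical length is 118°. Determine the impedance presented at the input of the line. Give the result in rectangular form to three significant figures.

Z_in ≈ 41 + j44.3 Ω

tan(βl) = tan(118°) = -1.88
Z_in = Z_0·(Z_L + jZ_0·tanβl)/(Z_0 + jZ_L·tanβl)
     = 97.3·(287 − j183)/(97.3 − j540)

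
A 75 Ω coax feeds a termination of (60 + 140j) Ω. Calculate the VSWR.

VSWR ≈ 6.25

Γ = (Z_L − Z_0)/(Z_L + Z_0) = (-15 + j140)/(135 + j140)
|Γ| = 141/194 = 0.724
VSWR = (1 + |Γ|)/(1 − |Γ|) = 1.72/0.276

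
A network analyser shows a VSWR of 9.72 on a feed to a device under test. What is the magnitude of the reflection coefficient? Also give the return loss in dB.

|Γ| ≈ 0.813; return loss ≈ 1.79 dB

|Γ| = (S − 1)/(S + 1) = (9.72 − 1)/(9.72 + 1) = 8.72/10.7
RL = −20·log₁₀|Γ| = −20·log₁₀(0.813)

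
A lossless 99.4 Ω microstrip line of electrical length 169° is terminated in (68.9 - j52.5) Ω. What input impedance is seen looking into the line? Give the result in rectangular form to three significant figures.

Z_in ≈ 86.8 − j67 Ω

tan(βl) = tan(169°) = -0.194
Z_in = Z_0·(Z_L + jZ_0·tanβl)/(Z_0 + jZ_L·tanβl)
     = 99.4·(68.9 − j71.8)/(89.2 − j13.4)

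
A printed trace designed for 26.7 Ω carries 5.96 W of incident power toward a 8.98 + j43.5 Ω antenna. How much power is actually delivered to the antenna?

|Γ| = |(-17.72 + j43.5)/(35.68 + j43.5)| = 0.835
|Γ|² = 0.697
P_refl = |Γ|²·P_inc = 4.15 W, P_del = (1 − |Γ|²)·P_inc = 1.81 W

P_delivered ≈ 1.81 W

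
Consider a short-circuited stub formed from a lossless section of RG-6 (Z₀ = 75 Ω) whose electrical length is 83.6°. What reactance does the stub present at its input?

X_in ≈ 669 Ω (inductive)

tan(βl) = 8.92
For a short-circuited stub, Z_in = jZ_0·tan(βl)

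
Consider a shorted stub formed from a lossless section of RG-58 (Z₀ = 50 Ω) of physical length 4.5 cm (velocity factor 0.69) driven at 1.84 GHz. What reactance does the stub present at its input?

X_in ≈ -36.3 Ω (capacitive)

λ = v/f = 0.69·c / 1.84 GHz = 0.112 m
βl = 2π·l/λ = 2π × 0.4 = 144°
tan(βl) = -0.727
For a shorted stub, Z_in = jZ_0·tan(βl)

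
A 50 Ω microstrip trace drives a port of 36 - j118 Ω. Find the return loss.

Γ = (-14 − j118)/(86 − j118), |Γ| = 0.814
RL = −20·log₁₀|Γ| = −20·log₁₀(0.814)

RL ≈ 1.79 dB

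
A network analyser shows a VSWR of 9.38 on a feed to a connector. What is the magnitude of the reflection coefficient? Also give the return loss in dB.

|Γ| ≈ 0.807; return loss ≈ 1.86 dB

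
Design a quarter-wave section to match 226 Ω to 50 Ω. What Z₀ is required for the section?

Z_qwt ≈ 106 Ω

Z_qwt = √(Z_0·R_L) = √(50 × 226) = √11300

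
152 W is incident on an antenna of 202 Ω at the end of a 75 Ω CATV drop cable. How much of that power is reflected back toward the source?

Γ = (202 − 75)/(202 + 75) = 0.458
|Γ|² = 0.21
P_refl = |Γ|²·P_inc = 32 W, P_del = (1 − |Γ|²)·P_inc = 120 W

P_reflected ≈ 32 W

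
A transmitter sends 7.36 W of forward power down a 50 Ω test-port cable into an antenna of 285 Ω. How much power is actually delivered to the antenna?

Γ = (285 − 50)/(285 + 50) = 0.701
|Γ|² = 0.492
P_refl = |Γ|²·P_inc = 3.62 W, P_del = (1 − |Γ|²)·P_inc = 3.74 W

P_delivered ≈ 3.74 W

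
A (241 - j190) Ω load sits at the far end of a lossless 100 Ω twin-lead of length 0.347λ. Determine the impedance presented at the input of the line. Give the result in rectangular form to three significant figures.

Z_in ≈ 49.4 + j94.5 Ω

βl = 2π × 0.347 = 125°
tan(βl) = tan(125°) = -1.43
Z_in = Z_0·(Z_L + jZ_0·tanβl)/(Z_0 + jZ_L·tanβl)
     = 100·(241 − j333)/(-172 − j345)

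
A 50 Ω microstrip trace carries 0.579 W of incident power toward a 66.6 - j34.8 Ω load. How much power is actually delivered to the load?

|Γ| = |(16.6 − j34.8)/(116.6 − j34.8)| = 0.317
|Γ|² = 0.1
P_refl = |Γ|²·P_inc = 0.0581 W, P_del = (1 − |Γ|²)·P_inc = 0.521 W

P_delivered ≈ 0.521 W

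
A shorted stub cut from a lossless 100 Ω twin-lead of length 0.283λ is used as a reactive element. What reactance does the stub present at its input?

βl = 2π × 0.283 = 102°
tan(βl) = -4.75
For a shorted stub, Z_in = jZ_0·tan(βl)

X_in ≈ -475 Ω (capacitive)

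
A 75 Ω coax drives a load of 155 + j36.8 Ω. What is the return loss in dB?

Γ = (80 + j36.8)/(230 + j36.8), |Γ| = 0.378
RL = −20·log₁₀|Γ| = −20·log₁₀(0.378)

RL ≈ 8.45 dB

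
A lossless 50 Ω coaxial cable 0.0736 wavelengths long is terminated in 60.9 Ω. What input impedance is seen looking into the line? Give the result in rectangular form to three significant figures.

βl = 2π × 0.0736 = 26.5°
tan(βl) = tan(26.5°) = 0.498
Z_in = Z_0·(Z_L + jZ_0·tanβl)/(Z_0 + jZ_L·tanβl)
     = 50·(60.9 + j24.9)/(50 + j30.4)

Z_in ≈ 55.6 − j8.81 Ω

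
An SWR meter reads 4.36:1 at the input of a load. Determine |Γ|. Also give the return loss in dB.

|Γ| ≈ 0.627; return loss ≈ 4.06 dB

|Γ| = (S − 1)/(S + 1) = (4.36 − 1)/(4.36 + 1) = 3.36/5.36
RL = −20·log₁₀|Γ| = −20·log₁₀(0.627)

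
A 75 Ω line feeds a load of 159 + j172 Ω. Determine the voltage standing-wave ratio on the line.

Γ = (Z_L − Z_0)/(Z_L + Z_0) = (84 + j172)/(234 + j172)
|Γ| = 191/290 = 0.659
VSWR = (1 + |Γ|)/(1 − |Γ|) = 1.66/0.341

VSWR ≈ 4.87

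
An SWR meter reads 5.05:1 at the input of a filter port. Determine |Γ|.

|Γ| = (S − 1)/(S + 1) = (5.05 − 1)/(5.05 + 1) = 4.05/6.05

|Γ| ≈ 0.669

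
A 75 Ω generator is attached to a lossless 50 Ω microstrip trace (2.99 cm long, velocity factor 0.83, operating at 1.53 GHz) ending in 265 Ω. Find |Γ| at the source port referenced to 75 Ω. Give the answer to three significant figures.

λ = v/f = 0.83·c / 1.53 GHz = 0.163 m
βl = 2π·l/λ = 2π × 0.184 = 66.1°
tan(βl) = 2.26
Z_in = Z_0·(Z_L + jZ_0·tanβl)/(Z_0 + jZ_L·tanβl) = 11.2 − j21.2 Ω
Γ_s = (Z_in − Z_s)/(Z_in + Z_s) = (-63.8 − j21.2)/(86.2 − j21.2), |Γ_s| = 0.757

|Γ| ≈ 0.757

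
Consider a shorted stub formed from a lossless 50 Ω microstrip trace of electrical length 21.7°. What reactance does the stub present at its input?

X_in ≈ 19.9 Ω (inductive)

tan(βl) = 0.398
For a shorted stub, Z_in = jZ_0·tan(βl)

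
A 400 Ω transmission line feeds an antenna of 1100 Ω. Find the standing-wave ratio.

Γ = (1100 − 400)/(1100 + 400) = 0.467
VSWR = (1 + 0.467)/(1 − 0.467)

VSWR ≈ 2.75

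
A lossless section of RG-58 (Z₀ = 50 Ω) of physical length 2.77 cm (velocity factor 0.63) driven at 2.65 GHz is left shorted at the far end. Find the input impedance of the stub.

λ = v/f = 0.63·c / 2.65 GHz = 0.0713 m
βl = 2π·l/λ = 2π × 0.388 = 140°
tan(βl) = -0.844
For a shorted stub, Z_in = jZ_0·tan(βl)

Z_in ≈ −j42.2 Ω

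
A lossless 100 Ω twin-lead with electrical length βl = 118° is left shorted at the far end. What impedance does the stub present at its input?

tan(βl) = -1.88
For a shorted stub, Z_in = jZ_0·tan(βl)

Z_in ≈ −j188 Ω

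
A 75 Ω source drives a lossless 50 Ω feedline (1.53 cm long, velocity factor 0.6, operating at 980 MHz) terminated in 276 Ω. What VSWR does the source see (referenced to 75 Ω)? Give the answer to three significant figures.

VSWR ≈ 4.86

λ = v/f = 0.6·c / 980 MHz = 0.184 m
βl = 2π·l/λ = 2π × 0.0833 = 30°
tan(βl) = 0.577
Z_in = Z_0·(Z_L + jZ_0·tanβl)/(Z_0 + jZ_L·tanβl) = 33 − j76.3 Ω
Γ_s = (Z_in − Z_s)/(Z_in + Z_s) = (-42 − j76.3)/(108 − j76.3), |Γ_s| = 0.659
VSWR = (1 + |Γ_s|)/(1 − |Γ_s|)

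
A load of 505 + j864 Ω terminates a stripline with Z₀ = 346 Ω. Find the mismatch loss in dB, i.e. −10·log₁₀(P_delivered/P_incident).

Γ = (159 + j864)/(851 + j864), |Γ| = 0.724
|Γ|² = 0.525, so P_del/P_inc = 1 − |Γ|² = 0.475
ML = −10·log₁₀(1 − |Γ|²)

mismatch loss ≈ 3.23 dB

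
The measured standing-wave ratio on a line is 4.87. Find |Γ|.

|Γ| = (S − 1)/(S + 1) = (4.87 − 1)/(4.87 + 1) = 3.87/5.87

|Γ| ≈ 0.659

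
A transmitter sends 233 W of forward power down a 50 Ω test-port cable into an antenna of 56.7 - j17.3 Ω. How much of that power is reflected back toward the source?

|Γ| = |(6.7 − j17.3)/(106.7 − j17.3)| = 0.172
|Γ|² = 0.0295
P_refl = |Γ|²·P_inc = 6.86 W, P_del = (1 − |Γ|²)·P_inc = 226 W

P_reflected ≈ 6.86 W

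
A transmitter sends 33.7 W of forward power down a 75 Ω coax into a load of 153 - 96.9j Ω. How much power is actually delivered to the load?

|Γ| = |(78 − j96.9)/(228 − j96.9)| = 0.502
|Γ|² = 0.252
P_refl = |Γ|²·P_inc = 8.5 W, P_del = (1 − |Γ|²)·P_inc = 25.2 W

P_delivered ≈ 25.2 W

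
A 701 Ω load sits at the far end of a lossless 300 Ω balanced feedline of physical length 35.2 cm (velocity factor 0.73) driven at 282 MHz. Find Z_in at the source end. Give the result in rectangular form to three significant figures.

Z_in ≈ 510 + j270 Ω

λ = v/f = 0.73·c / 282 MHz = 0.777 m
βl = 2π·l/λ = 2π × 0.453 = 163°
tan(βl) = tan(163°) = -0.302
Z_in = Z_0·(Z_L + jZ_0·tanβl)/(Z_0 + jZ_L·tanβl)
     = 300·(701 − j90.7)/(300 − j212)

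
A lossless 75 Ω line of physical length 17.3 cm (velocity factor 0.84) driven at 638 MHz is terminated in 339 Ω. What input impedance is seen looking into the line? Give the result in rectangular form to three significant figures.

λ = v/f = 0.84·c / 638 MHz = 0.395 m
βl = 2π·l/λ = 2π × 0.438 = 158°
tan(βl) = tan(158°) = -0.411
Z_in = Z_0·(Z_L + jZ_0·tanβl)/(Z_0 + jZ_L·tanβl)
     = 75·(339 − j30.8)/(75 − j139)

Z_in ≈ 89.1 + j135 Ω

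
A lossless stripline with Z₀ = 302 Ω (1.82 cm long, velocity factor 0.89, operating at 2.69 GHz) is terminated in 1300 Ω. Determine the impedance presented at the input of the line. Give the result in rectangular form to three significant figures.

λ = v/f = 0.89·c / 2.69 GHz = 0.0993 m
βl = 2π·l/λ = 2π × 0.183 = 66°
tan(βl) = tan(66°) = 2.25
Z_in = Z_0·(Z_L + jZ_0·tanβl)/(Z_0 + jZ_L·tanβl)
     = 302·(1300 + j679)/(302 + j2920)

Z_in ≈ 83.2 − j126 Ω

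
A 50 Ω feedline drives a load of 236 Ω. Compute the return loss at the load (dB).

Γ = (236 − 50)/(236 + 50) = 0.65
RL = −20·log₁₀|Γ| = −20·log₁₀(0.65)

RL ≈ 3.74 dB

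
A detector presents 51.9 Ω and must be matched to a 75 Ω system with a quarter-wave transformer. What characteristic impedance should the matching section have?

Z_qwt = √(Z_0·R_L) = √(75 × 51.9) = √3892

Z_qwt ≈ 62.4 Ω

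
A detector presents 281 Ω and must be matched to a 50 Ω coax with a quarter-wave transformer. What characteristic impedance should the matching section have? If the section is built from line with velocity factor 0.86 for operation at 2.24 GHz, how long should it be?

Z_qwt ≈ 119 Ω; length ≈ 2.88 cm

Z_qwt = √(Z_0·R_L) = √(50 × 281) = √14050
λ = 0.86·c/f = 0.115 m, so l = λ/4 = 0.0288 m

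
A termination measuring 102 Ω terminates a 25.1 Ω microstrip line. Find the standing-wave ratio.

VSWR ≈ 4.06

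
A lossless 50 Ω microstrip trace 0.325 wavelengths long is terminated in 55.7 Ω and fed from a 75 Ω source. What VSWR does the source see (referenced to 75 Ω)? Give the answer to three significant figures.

βl = 2π × 0.325 = 117°
tan(βl) = -1.96
Z_in = Z_0·(Z_L + jZ_0·tanβl)/(Z_0 + jZ_L·tanβl) = 46.8 + j4.09 Ω
Γ_s = (Z_in − Z_s)/(Z_in + Z_s) = (-28.2 + j4.09)/(122 + j4.09), |Γ_s| = 0.234
VSWR = (1 + |Γ_s|)/(1 − |Γ_s|)

VSWR ≈ 1.61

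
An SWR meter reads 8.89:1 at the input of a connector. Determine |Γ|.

|Γ| = (S − 1)/(S + 1) = (8.89 − 1)/(8.89 + 1) = 7.89/9.89

|Γ| ≈ 0.798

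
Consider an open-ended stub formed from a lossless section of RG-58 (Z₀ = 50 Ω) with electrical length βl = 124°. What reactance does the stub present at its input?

X_in ≈ 33.7 Ω (inductive)

tan(βl) = -1.48
For an open-ended stub, Z_in = −jZ_0·cot(βl) = −jZ_0/tan(βl)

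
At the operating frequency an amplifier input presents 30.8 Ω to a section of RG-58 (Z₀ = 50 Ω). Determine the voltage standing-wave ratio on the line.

VSWR ≈ 1.62

Γ = (30.8 − 50)/(30.8 + 50) = -0.238
VSWR = (1 + 0.238)/(1 − 0.238)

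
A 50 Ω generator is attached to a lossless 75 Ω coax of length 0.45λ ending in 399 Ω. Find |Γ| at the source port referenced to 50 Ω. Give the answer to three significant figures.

βl = 2π × 0.45 = 162°
tan(βl) = -0.325
Z_in = Z_0·(Z_L + jZ_0·tanβl)/(Z_0 + jZ_L·tanβl) = 111 + j167 Ω
Γ_s = (Z_in − Z_s)/(Z_in + Z_s) = (60.6 + j167)/(161 + j167), |Γ_s| = 0.766

|Γ| ≈ 0.766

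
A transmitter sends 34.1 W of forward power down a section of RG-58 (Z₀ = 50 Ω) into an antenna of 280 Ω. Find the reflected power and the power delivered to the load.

P_reflected ≈ 16.6 W; P_delivered ≈ 17.5 W

Γ = (280 − 50)/(280 + 50) = 0.697
|Γ|² = 0.486
P_refl = |Γ|²·P_inc = 16.6 W, P_del = (1 − |Γ|²)·P_inc = 17.5 W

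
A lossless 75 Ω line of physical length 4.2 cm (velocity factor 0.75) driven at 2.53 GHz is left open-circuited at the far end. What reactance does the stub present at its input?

X_in ≈ 426 Ω (inductive)

λ = v/f = 0.75·c / 2.53 GHz = 0.0889 m
βl = 2π·l/λ = 2π × 0.472 = 170°
tan(βl) = -0.176
For an open-circuited stub, Z_in = −jZ_0·cot(βl) = −jZ_0/tan(βl)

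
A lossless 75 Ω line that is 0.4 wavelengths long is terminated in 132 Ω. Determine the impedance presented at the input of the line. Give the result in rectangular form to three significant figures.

βl = 2π × 0.4 = 144°
tan(βl) = tan(144°) = -0.727
Z_in = Z_0·(Z_L + jZ_0·tanβl)/(Z_0 + jZ_L·tanβl)
     = 75·(132 − j54.5)/(75 − j95.9)

Z_in ≈ 76.5 + j43.4 Ω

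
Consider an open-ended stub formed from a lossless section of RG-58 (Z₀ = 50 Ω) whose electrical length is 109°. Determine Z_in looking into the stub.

tan(βl) = -2.9
For an open-ended stub, Z_in = −jZ_0·cot(βl) = −jZ_0/tan(βl)

Z_in ≈ +j17.2 Ω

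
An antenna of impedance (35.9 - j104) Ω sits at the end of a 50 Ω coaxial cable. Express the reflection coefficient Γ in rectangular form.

Γ ≈ 0.528 − j0.572

Γ = (Z_L − Z_0)/(Z_L + Z_0) = (-14.1 − j104)/(85.9 − j104)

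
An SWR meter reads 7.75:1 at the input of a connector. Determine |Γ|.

|Γ| ≈ 0.771

|Γ| = (S − 1)/(S + 1) = (7.75 − 1)/(7.75 + 1) = 6.75/8.75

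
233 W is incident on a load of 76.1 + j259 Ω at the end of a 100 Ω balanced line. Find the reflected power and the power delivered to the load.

P_reflected ≈ 161 W; P_delivered ≈ 72.3 W

|Γ| = |(-23.9 + j259)/(176.1 + j259)| = 0.83
|Γ|² = 0.69
P_refl = |Γ|²·P_inc = 161 W, P_del = (1 − |Γ|²)·P_inc = 72.3 W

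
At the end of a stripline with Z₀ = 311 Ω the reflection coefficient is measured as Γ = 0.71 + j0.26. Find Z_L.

Z_L ≈ 878 + j1070 Ω

Z_L = Z_0·(1 + Γ)/(1 − Γ) = 311·(1.71 + j0.26)/(0.29 − j0.26)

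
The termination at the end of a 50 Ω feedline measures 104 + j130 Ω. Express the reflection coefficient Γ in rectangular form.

Γ ≈ 0.621 + j0.32

Γ = (Z_L − Z_0)/(Z_L + Z_0) = (54 + j130)/(154 + j130)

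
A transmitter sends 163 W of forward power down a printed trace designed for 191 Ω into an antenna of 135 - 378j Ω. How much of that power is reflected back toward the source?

|Γ| = |(-56 − j378)/(326 − j378)| = 0.766
|Γ|² = 0.586
P_refl = |Γ|²·P_inc = 95.5 W, P_del = (1 − |Γ|²)·P_inc = 67.5 W

P_reflected ≈ 95.5 W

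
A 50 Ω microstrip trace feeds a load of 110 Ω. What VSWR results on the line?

Γ = (110 − 50)/(110 + 50) = 0.375
VSWR = (1 + 0.375)/(1 − 0.375)

VSWR ≈ 2.2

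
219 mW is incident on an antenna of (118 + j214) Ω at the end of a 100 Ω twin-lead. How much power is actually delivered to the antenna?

P_delivered ≈ 111 mW

|Γ| = |(18 + j214)/(218 + j214)| = 0.703
|Γ|² = 0.494
P_refl = |Γ|²·P_inc = 108 mW, P_del = (1 − |Γ|²)·P_inc = 111 mW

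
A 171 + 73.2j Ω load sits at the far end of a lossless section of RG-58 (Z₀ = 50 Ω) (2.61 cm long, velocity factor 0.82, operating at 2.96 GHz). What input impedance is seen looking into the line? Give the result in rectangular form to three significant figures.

Z_in ≈ 13.2 + j14 Ω

λ = v/f = 0.82·c / 2.96 GHz = 0.0831 m
βl = 2π·l/λ = 2π × 0.314 = 113°
tan(βl) = tan(113°) = -2.35
Z_in = Z_0·(Z_L + jZ_0·tanβl)/(Z_0 + jZ_L·tanβl)
     = 50·(171 − j44.3)/(222 − j402)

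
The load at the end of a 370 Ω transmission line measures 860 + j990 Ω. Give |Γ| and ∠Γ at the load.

Γ = (Z_L − Z_0)/(Z_L + Z_0) = (490 + j990)/(1230 + j990)
|Γ| = 1100/1580 = 0.7

Γ ≈ 0.7 ∠ 24.8°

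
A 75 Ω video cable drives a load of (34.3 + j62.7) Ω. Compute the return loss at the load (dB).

RL ≈ 4.54 dB

Γ = (-40.7 + j62.7)/(109.3 + j62.7), |Γ| = 0.593
RL = −20·log₁₀|Γ| = −20·log₁₀(0.593)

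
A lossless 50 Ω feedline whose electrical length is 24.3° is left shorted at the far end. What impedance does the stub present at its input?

tan(βl) = 0.452
For a shorted stub, Z_in = jZ_0·tan(βl)

Z_in ≈ +j22.6 Ω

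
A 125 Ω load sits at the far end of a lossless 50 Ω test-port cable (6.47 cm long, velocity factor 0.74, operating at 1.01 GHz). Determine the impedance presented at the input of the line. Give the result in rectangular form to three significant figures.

λ = v/f = 0.74·c / 1.01 GHz = 0.22 m
βl = 2π·l/λ = 2π × 0.294 = 106°
tan(βl) = tan(106°) = -3.49
Z_in = Z_0·(Z_L + jZ_0·tanβl)/(Z_0 + jZ_L·tanβl)
     = 50·(125 − j175)/(50 − j437)

Z_in ≈ 21.4 + j11.9 Ω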